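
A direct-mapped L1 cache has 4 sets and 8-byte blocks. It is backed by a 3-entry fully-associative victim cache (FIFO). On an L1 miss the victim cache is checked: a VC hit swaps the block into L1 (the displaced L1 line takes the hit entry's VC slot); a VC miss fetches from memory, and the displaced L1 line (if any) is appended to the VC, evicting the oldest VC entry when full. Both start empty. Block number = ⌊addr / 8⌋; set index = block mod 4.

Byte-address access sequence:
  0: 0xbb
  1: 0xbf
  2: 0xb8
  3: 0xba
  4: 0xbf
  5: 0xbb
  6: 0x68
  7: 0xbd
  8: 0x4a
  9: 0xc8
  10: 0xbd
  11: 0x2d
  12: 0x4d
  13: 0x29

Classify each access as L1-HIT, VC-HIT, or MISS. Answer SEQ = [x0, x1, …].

#0 0xbb→b23/s3 MISS; vc=[]
#1 0xbf→b23/s3 L1-HIT; vc=[]
#2 0xb8→b23/s3 L1-HIT; vc=[]
#3 0xba→b23/s3 L1-HIT; vc=[]
#4 0xbf→b23/s3 L1-HIT; vc=[]
#5 0xbb→b23/s3 L1-HIT; vc=[]
#6 0x68→b13/s1 MISS; vc=[]
#7 0xbd→b23/s3 L1-HIT; vc=[]
#8 0x4a→b9/s1 MISS; vc=[13]
#9 0xc8→b25/s1 MISS; vc=[13,9]
#10 0xbd→b23/s3 L1-HIT; vc=[13,9]
#11 0x2d→b5/s1 MISS; vc=[13,9,25]
#12 0x4d→b9/s1 VC-HIT; vc=[13,5,25]
#13 0x29→b5/s1 VC-HIT; vc=[13,9,25]

SEQ = [MISS, L1-HIT, L1-HIT, L1-HIT, L1-HIT, L1-HIT, MISS, L1-HIT, MISS, MISS, L1-HIT, MISS, VC-HIT, VC-HIT]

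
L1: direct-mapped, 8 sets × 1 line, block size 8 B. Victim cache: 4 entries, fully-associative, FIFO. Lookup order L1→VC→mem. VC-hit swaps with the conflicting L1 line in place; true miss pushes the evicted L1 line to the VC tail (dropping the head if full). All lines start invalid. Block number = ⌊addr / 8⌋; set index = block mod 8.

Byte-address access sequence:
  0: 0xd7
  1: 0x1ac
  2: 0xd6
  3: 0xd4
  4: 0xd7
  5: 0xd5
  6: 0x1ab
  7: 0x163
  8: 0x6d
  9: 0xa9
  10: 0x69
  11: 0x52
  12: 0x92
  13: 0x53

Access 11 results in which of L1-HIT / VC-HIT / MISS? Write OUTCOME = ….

OUTCOME = MISS

0: 0xd7 (blk 26, set 2) → MISS  vc=[]
1: 0x1ac (blk 53, set 5) → MISS  vc=[]
2: 0xd6 (blk 26, set 2) → L1-HIT  vc=[]
3: 0xd4 (blk 26, set 2) → L1-HIT  vc=[]
4: 0xd7 (blk 26, set 2) → L1-HIT  vc=[]
5: 0xd5 (blk 26, set 2) → L1-HIT  vc=[]
6: 0x1ab (blk 53, set 5) → L1-HIT  vc=[]
7: 0x163 (blk 44, set 4) → MISS  vc=[]
8: 0x6d (blk 13, set 5) → MISS  vc=[53]
9: 0xa9 (blk 21, set 5) → MISS  vc=[53, 13]
10: 0x69 (blk 13, set 5) → VC-HIT  vc=[53, 21]
11: 0x52 (blk 10, set 2) → MISS  vc=[53, 21, 26]
12: 0x92 (blk 18, set 2) → MISS  vc=[53, 21, 26, 10]
13: 0x53 (blk 10, set 2) → VC-HIT  vc=[53, 21, 26, 18]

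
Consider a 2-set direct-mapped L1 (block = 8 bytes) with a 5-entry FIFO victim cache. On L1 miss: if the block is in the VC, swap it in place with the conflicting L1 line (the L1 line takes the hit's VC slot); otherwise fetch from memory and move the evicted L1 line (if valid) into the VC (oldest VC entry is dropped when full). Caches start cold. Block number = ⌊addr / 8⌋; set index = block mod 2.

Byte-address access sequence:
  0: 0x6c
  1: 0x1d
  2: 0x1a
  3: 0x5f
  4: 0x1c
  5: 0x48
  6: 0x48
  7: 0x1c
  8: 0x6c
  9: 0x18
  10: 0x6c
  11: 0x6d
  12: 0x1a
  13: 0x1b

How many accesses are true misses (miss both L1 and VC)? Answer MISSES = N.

#0 0x6c→b13/s1 MISS; vc=[]
#1 0x1d→b3/s1 MISS; vc=[13]
#2 0x1a→b3/s1 L1-HIT; vc=[13]
#3 0x5f→b11/s1 MISS; vc=[13,3]
#4 0x1c→b3/s1 VC-HIT; vc=[13,11]
#5 0x48→b9/s1 MISS; vc=[13,11,3]
#6 0x48→b9/s1 L1-HIT; vc=[13,11,3]
#7 0x1c→b3/s1 VC-HIT; vc=[13,11,9]
#8 0x6c→b13/s1 VC-HIT; vc=[3,11,9]
#9 0x18→b3/s1 VC-HIT; vc=[13,11,9]
#10 0x6c→b13/s1 VC-HIT; vc=[3,11,9]
#11 0x6d→b13/s1 L1-HIT; vc=[3,11,9]
#12 0x1a→b3/s1 VC-HIT; vc=[13,11,9]
#13 0x1b→b3/s1 L1-HIT; vc=[13,11,9]

MISSES = 4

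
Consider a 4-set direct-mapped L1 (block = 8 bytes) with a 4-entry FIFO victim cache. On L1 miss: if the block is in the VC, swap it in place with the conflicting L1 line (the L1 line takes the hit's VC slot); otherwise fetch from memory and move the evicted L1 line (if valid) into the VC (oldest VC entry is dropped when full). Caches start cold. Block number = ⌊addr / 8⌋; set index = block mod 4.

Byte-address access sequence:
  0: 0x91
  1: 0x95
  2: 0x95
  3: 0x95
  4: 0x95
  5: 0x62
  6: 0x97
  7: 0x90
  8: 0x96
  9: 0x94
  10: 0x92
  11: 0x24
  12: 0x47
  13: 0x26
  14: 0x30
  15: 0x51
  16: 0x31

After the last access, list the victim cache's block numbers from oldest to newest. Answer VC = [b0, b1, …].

0: 0x91 (blk 18, set 2) → MISS  vc=[]
1: 0x95 (blk 18, set 2) → L1-HIT  vc=[]
2: 0x95 (blk 18, set 2) → L1-HIT  vc=[]
3: 0x95 (blk 18, set 2) → L1-HIT  vc=[]
4: 0x95 (blk 18, set 2) → L1-HIT  vc=[]
5: 0x62 (blk 12, set 0) → MISS  vc=[]
6: 0x97 (blk 18, set 2) → L1-HIT  vc=[]
7: 0x90 (blk 18, set 2) → L1-HIT  vc=[]
8: 0x96 (blk 18, set 2) → L1-HIT  vc=[]
9: 0x94 (blk 18, set 2) → L1-HIT  vc=[]
10: 0x92 (blk 18, set 2) → L1-HIT  vc=[]
11: 0x24 (blk 4, set 0) → MISS  vc=[12]
12: 0x47 (blk 8, set 0) → MISS  vc=[12, 4]
13: 0x26 (blk 4, set 0) → VC-HIT  vc=[12, 8]
14: 0x30 (blk 6, set 2) → MISS  vc=[12, 8, 18]
15: 0x51 (blk 10, set 2) → MISS  vc=[12, 8, 18, 6]
16: 0x31 (blk 6, set 2) → VC-HIT  vc=[12, 8, 18, 10]

VC = [12, 8, 18, 10]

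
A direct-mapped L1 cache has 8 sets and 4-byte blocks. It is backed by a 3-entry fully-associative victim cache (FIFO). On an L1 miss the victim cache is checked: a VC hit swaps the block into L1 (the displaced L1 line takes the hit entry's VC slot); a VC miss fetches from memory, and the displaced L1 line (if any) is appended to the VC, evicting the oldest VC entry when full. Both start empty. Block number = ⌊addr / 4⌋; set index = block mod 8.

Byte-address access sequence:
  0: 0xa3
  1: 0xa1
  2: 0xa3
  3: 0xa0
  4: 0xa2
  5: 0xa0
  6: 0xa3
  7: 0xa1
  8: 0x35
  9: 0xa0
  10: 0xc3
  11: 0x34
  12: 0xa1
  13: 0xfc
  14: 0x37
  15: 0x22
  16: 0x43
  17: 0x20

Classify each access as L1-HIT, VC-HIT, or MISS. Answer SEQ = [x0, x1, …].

  [0] addr=0xa3 blk=40 s=0: MISS | VC []
  [1] addr=0xa1 blk=40 s=0: L1-HIT | VC []
  [2] addr=0xa3 blk=40 s=0: L1-HIT | VC []
  [3] addr=0xa0 blk=40 s=0: L1-HIT | VC []
  [4] addr=0xa2 blk=40 s=0: L1-HIT | VC []
  [5] addr=0xa0 blk=40 s=0: L1-HIT | VC []
  [6] addr=0xa3 blk=40 s=0: L1-HIT | VC []
  [7] addr=0xa1 blk=40 s=0: L1-HIT | VC []
  [8] addr=0x35 blk=13 s=5: MISS | VC []
  [9] addr=0xa0 blk=40 s=0: L1-HIT | VC []
  [10] addr=0xc3 blk=48 s=0: MISS | VC [40]
  [11] addr=0x34 blk=13 s=5: L1-HIT | VC [40]
  [12] addr=0xa1 blk=40 s=0: VC-HIT | VC [48]
  [13] addr=0xfc blk=63 s=7: MISS | VC [48]
  [14] addr=0x37 blk=13 s=5: L1-HIT | VC [48]
  [15] addr=0x22 blk=8 s=0: MISS | VC [48, 40]
  [16] addr=0x43 blk=16 s=0: MISS | VC [48, 40, 8]
  [17] addr=0x20 blk=8 s=0: VC-HIT | VC [48, 40, 16]

SEQ = [MISS, L1-HIT, L1-HIT, L1-HIT, L1-HIT, L1-HIT, L1-HIT, L1-HIT, MISS, L1-HIT, MISS, L1-HIT, VC-HIT, MISS, L1-HIT, MISS, MISS, VC-HIT]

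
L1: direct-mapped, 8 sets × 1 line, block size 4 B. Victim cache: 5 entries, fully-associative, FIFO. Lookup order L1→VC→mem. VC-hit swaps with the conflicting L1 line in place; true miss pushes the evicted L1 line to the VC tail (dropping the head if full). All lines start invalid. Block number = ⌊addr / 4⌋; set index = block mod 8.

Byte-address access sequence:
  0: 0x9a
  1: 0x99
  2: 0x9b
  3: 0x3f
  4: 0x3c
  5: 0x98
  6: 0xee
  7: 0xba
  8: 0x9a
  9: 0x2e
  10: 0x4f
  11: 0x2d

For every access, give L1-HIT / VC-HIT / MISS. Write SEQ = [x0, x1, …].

SEQ = [MISS, L1-HIT, L1-HIT, MISS, L1-HIT, L1-HIT, MISS, MISS, VC-HIT, MISS, MISS, VC-HIT]

0: 0x9a (blk 38, set 6) → MISS  vc=[]
1: 0x99 (blk 38, set 6) → L1-HIT  vc=[]
2: 0x9b (blk 38, set 6) → L1-HIT  vc=[]
3: 0x3f (blk 15, set 7) → MISS  vc=[]
4: 0x3c (blk 15, set 7) → L1-HIT  vc=[]
5: 0x98 (blk 38, set 6) → L1-HIT  vc=[]
6: 0xee (blk 59, set 3) → MISS  vc=[]
7: 0xba (blk 46, set 6) → MISS  vc=[38]
8: 0x9a (blk 38, set 6) → VC-HIT  vc=[46]
9: 0x2e (blk 11, set 3) → MISS  vc=[46, 59]
10: 0x4f (blk 19, set 3) → MISS  vc=[46, 59, 11]
11: 0x2d (blk 11, set 3) → VC-HIT  vc=[46, 59, 19]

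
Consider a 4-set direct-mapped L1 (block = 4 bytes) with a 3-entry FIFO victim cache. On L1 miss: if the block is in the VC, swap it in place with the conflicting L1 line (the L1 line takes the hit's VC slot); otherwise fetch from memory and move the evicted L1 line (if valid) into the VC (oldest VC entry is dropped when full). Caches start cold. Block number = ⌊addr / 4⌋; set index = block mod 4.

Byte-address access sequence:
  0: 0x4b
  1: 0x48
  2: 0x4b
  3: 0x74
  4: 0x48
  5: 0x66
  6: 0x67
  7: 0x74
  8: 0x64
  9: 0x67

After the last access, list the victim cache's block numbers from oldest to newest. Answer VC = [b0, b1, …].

  [0] addr=0x4b blk=18 s=2: MISS | VC []
  [1] addr=0x48 blk=18 s=2: L1-HIT | VC []
  [2] addr=0x4b blk=18 s=2: L1-HIT | VC []
  [3] addr=0x74 blk=29 s=1: MISS | VC []
  [4] addr=0x48 blk=18 s=2: L1-HIT | VC []
  [5] addr=0x66 blk=25 s=1: MISS | VC [29]
  [6] addr=0x67 blk=25 s=1: L1-HIT | VC [29]
  [7] addr=0x74 blk=29 s=1: VC-HIT | VC [25]
  [8] addr=0x64 blk=25 s=1: VC-HIT | VC [29]
  [9] addr=0x67 blk=25 s=1: L1-HIT | VC [29]

VC = [29]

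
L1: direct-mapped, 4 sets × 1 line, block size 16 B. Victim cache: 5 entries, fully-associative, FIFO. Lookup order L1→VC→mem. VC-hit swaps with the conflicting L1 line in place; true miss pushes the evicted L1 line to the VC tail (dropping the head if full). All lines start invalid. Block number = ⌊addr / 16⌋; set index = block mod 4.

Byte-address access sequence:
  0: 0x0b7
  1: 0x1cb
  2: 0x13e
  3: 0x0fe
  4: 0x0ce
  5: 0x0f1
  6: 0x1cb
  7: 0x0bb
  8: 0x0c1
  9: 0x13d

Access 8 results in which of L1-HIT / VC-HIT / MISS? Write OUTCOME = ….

OUTCOME = VC-HIT

0: 0xb7 (blk 11, set 3) → MISS  vc=[]
1: 0x1cb (blk 28, set 0) → MISS  vc=[]
2: 0x13e (blk 19, set 3) → MISS  vc=[11]
3: 0xfe (blk 15, set 3) → MISS  vc=[11, 19]
4: 0xce (blk 12, set 0) → MISS  vc=[11, 19, 28]
5: 0xf1 (blk 15, set 3) → L1-HIT  vc=[11, 19, 28]
6: 0x1cb (blk 28, set 0) → VC-HIT  vc=[11, 19, 12]
7: 0xbb (blk 11, set 3) → VC-HIT  vc=[15, 19, 12]
8: 0xc1 (blk 12, set 0) → VC-HIT  vc=[15, 19, 28]
9: 0x13d (blk 19, set 3) → VC-HIT  vc=[15, 11, 28]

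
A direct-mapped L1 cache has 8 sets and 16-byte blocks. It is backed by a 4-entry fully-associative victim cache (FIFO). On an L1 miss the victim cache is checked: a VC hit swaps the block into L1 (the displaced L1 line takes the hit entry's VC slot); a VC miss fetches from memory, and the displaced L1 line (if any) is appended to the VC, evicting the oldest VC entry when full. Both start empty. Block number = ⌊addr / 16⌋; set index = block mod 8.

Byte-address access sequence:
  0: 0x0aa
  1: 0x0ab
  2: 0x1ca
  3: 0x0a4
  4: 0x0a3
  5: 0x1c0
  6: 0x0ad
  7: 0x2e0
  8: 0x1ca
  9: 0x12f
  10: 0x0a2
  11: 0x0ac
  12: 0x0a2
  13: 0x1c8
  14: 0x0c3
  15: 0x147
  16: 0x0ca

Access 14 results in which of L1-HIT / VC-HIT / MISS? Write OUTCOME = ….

  [0] addr=0xaa blk=10 s=2: MISS | VC []
  [1] addr=0xab blk=10 s=2: L1-HIT | VC []
  [2] addr=0x1ca blk=28 s=4: MISS | VC []
  [3] addr=0xa4 blk=10 s=2: L1-HIT | VC []
  [4] addr=0xa3 blk=10 s=2: L1-HIT | VC []
  [5] addr=0x1c0 blk=28 s=4: L1-HIT | VC []
  [6] addr=0xad blk=10 s=2: L1-HIT | VC []
  [7] addr=0x2e0 blk=46 s=6: MISS | VC []
  [8] addr=0x1ca blk=28 s=4: L1-HIT | VC []
  [9] addr=0x12f blk=18 s=2: MISS | VC [10]
  [10] addr=0xa2 blk=10 s=2: VC-HIT | VC [18]
  [11] addr=0xac blk=10 s=2: L1-HIT | VC [18]
  [12] addr=0xa2 blk=10 s=2: L1-HIT | VC [18]
  [13] addr=0x1c8 blk=28 s=4: L1-HIT | VC [18]
  [14] addr=0xc3 blk=12 s=4: MISS | VC [18, 28]
  [15] addr=0x147 blk=20 s=4: MISS | VC [18, 28, 12]
  [16] addr=0xca blk=12 s=4: VC-HIT | VC [18, 28, 20]

OUTCOME = MISS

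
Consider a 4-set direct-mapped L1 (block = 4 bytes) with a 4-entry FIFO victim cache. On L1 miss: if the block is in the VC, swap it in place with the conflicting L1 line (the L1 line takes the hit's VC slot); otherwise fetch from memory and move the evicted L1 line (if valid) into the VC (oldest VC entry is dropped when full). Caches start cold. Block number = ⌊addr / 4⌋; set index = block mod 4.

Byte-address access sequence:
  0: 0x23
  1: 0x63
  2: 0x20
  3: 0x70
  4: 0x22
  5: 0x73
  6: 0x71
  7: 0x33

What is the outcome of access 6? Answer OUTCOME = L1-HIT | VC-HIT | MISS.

OUTCOME = L1-HIT

0: 0x23 (blk 8, set 0) → MISS  vc=[]
1: 0x63 (blk 24, set 0) → MISS  vc=[8]
2: 0x20 (blk 8, set 0) → VC-HIT  vc=[24]
3: 0x70 (blk 28, set 0) → MISS  vc=[24, 8]
4: 0x22 (blk 8, set 0) → VC-HIT  vc=[24, 28]
5: 0x73 (blk 28, set 0) → VC-HIT  vc=[24, 8]
6: 0x71 (blk 28, set 0) → L1-HIT  vc=[24, 8]
7: 0x33 (blk 12, set 0) → MISS  vc=[24, 8, 28]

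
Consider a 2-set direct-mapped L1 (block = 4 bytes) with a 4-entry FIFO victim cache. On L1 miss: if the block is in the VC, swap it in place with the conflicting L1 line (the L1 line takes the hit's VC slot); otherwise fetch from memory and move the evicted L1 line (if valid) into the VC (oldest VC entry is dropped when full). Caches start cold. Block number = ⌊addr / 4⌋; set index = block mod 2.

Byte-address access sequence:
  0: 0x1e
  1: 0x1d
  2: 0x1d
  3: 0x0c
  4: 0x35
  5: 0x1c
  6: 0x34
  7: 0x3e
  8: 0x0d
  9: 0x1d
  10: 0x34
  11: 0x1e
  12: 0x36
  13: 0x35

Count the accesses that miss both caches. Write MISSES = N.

MISSES = 4

  [0] addr=0x1e blk=7 s=1: MISS | VC []
  [1] addr=0x1d blk=7 s=1: L1-HIT | VC []
  [2] addr=0x1d blk=7 s=1: L1-HIT | VC []
  [3] addr=0xc blk=3 s=1: MISS | VC [7]
  [4] addr=0x35 blk=13 s=1: MISS | VC [7, 3]
  [5] addr=0x1c blk=7 s=1: VC-HIT | VC [13, 3]
  [6] addr=0x34 blk=13 s=1: VC-HIT | VC [7, 3]
  [7] addr=0x3e blk=15 s=1: MISS | VC [7, 3, 13]
  [8] addr=0xd blk=3 s=1: VC-HIT | VC [7, 15, 13]
  [9] addr=0x1d blk=7 s=1: VC-HIT | VC [3, 15, 13]
  [10] addr=0x34 blk=13 s=1: VC-HIT | VC [3, 15, 7]
  [11] addr=0x1e blk=7 s=1: VC-HIT | VC [3, 15, 13]
  [12] addr=0x36 blk=13 s=1: VC-HIT | VC [3, 15, 7]
  [13] addr=0x35 blk=13 s=1: L1-HIT | VC [3, 15, 7]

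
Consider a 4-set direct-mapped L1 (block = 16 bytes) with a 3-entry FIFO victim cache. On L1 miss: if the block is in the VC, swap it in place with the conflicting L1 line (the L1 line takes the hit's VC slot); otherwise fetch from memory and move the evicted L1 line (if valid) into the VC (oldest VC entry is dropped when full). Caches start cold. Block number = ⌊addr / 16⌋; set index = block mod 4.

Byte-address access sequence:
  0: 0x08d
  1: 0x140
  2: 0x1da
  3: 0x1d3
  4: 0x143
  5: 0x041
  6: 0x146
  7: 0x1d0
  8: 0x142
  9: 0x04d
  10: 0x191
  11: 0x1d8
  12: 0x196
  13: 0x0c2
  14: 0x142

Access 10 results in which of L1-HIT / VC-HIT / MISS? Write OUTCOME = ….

OUTCOME = MISS

  [0] addr=0x8d blk=8 s=0: MISS | VC []
  [1] addr=0x140 blk=20 s=0: MISS | VC [8]
  [2] addr=0x1da blk=29 s=1: MISS | VC [8]
  [3] addr=0x1d3 blk=29 s=1: L1-HIT | VC [8]
  [4] addr=0x143 blk=20 s=0: L1-HIT | VC [8]
  [5] addr=0x41 blk=4 s=0: MISS | VC [8, 20]
  [6] addr=0x146 blk=20 s=0: VC-HIT | VC [8, 4]
  [7] addr=0x1d0 blk=29 s=1: L1-HIT | VC [8, 4]
  [8] addr=0x142 blk=20 s=0: L1-HIT | VC [8, 4]
  [9] addr=0x4d blk=4 s=0: VC-HIT | VC [8, 20]
  [10] addr=0x191 blk=25 s=1: MISS | VC [8, 20, 29]
  [11] addr=0x1d8 blk=29 s=1: VC-HIT | VC [8, 20, 25]
  [12] addr=0x196 blk=25 s=1: VC-HIT | VC [8, 20, 29]
  [13] addr=0xc2 blk=12 s=0: MISS | VC [20, 29, 4]
  [14] addr=0x142 blk=20 s=0: VC-HIT | VC [12, 29, 4]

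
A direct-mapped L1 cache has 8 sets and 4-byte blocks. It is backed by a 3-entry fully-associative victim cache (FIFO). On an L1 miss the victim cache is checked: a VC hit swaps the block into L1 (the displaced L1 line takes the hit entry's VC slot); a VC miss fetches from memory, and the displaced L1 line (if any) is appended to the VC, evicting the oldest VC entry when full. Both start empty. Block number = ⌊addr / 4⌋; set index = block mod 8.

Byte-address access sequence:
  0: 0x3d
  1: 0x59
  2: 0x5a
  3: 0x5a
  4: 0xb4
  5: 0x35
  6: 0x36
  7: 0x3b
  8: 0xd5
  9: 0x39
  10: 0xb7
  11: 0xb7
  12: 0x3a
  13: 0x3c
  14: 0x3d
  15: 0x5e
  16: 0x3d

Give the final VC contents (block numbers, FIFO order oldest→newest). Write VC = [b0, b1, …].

0: 0x3d (blk 15, set 7) → MISS  vc=[]
1: 0x59 (blk 22, set 6) → MISS  vc=[]
2: 0x5a (blk 22, set 6) → L1-HIT  vc=[]
3: 0x5a (blk 22, set 6) → L1-HIT  vc=[]
4: 0xb4 (blk 45, set 5) → MISS  vc=[]
5: 0x35 (blk 13, set 5) → MISS  vc=[45]
6: 0x36 (blk 13, set 5) → L1-HIT  vc=[45]
7: 0x3b (blk 14, set 6) → MISS  vc=[45, 22]
8: 0xd5 (blk 53, set 5) → MISS  vc=[45, 22, 13]
9: 0x39 (blk 14, set 6) → L1-HIT  vc=[45, 22, 13]
10: 0xb7 (blk 45, set 5) → VC-HIT  vc=[53, 22, 13]
11: 0xb7 (blk 45, set 5) → L1-HIT  vc=[53, 22, 13]
12: 0x3a (blk 14, set 6) → L1-HIT  vc=[53, 22, 13]
13: 0x3c (blk 15, set 7) → L1-HIT  vc=[53, 22, 13]
14: 0x3d (blk 15, set 7) → L1-HIT  vc=[53, 22, 13]
15: 0x5e (blk 23, set 7) → MISS  vc=[22, 13, 15]
16: 0x3d (blk 15, set 7) → VC-HIT  vc=[22, 13, 23]

VC = [22, 13, 23]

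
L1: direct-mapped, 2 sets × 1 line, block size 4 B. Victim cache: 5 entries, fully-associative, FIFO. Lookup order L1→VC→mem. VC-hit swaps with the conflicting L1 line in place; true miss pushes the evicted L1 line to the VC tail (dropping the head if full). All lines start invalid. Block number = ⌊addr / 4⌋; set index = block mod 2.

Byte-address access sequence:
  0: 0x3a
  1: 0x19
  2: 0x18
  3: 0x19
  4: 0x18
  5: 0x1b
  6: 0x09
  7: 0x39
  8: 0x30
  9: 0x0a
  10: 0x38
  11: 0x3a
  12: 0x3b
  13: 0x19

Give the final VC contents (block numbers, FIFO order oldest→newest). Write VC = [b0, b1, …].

VC = [12, 14, 2]

  [0] addr=0x3a blk=14 s=0: MISS | VC []
  [1] addr=0x19 blk=6 s=0: MISS | VC [14]
  [2] addr=0x18 blk=6 s=0: L1-HIT | VC [14]
  [3] addr=0x19 blk=6 s=0: L1-HIT | VC [14]
  [4] addr=0x18 blk=6 s=0: L1-HIT | VC [14]
  [5] addr=0x1b blk=6 s=0: L1-HIT | VC [14]
  [6] addr=0x9 blk=2 s=0: MISS | VC [14, 6]
  [7] addr=0x39 blk=14 s=0: VC-HIT | VC [2, 6]
  [8] addr=0x30 blk=12 s=0: MISS | VC [2, 6, 14]
  [9] addr=0xa blk=2 s=0: VC-HIT | VC [12, 6, 14]
  [10] addr=0x38 blk=14 s=0: VC-HIT | VC [12, 6, 2]
  [11] addr=0x3a blk=14 s=0: L1-HIT | VC [12, 6, 2]
  [12] addr=0x3b blk=14 s=0: L1-HIT | VC [12, 6, 2]
  [13] addr=0x19 blk=6 s=0: VC-HIT | VC [12, 14, 2]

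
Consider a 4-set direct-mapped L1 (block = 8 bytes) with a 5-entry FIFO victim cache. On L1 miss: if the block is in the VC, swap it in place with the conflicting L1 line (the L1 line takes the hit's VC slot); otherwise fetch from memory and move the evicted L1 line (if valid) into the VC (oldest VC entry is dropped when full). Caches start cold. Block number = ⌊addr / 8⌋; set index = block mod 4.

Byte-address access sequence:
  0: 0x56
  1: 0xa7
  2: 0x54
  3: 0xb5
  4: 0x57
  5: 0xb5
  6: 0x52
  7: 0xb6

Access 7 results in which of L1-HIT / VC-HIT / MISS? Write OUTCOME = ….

OUTCOME = VC-HIT

#0 0x56→b10/s2 MISS; vc=[]
#1 0xa7→b20/s0 MISS; vc=[]
#2 0x54→b10/s2 L1-HIT; vc=[]
#3 0xb5→b22/s2 MISS; vc=[10]
#4 0x57→b10/s2 VC-HIT; vc=[22]
#5 0xb5→b22/s2 VC-HIT; vc=[10]
#6 0x52→b10/s2 VC-HIT; vc=[22]
#7 0xb6→b22/s2 VC-HIT; vc=[10]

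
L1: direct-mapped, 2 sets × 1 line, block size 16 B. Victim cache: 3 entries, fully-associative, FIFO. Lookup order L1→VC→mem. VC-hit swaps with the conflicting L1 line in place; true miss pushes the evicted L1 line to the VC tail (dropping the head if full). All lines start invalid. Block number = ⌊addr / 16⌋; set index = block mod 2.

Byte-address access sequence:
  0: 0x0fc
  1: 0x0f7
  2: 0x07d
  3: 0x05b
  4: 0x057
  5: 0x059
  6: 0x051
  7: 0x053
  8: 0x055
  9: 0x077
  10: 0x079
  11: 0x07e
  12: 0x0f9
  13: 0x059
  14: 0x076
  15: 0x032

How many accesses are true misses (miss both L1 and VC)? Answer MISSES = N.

  [0] addr=0xfc blk=15 s=1: MISS | VC []
  [1] addr=0xf7 blk=15 s=1: L1-HIT | VC []
  [2] addr=0x7d blk=7 s=1: MISS | VC [15]
  [3] addr=0x5b blk=5 s=1: MISS | VC [15, 7]
  [4] addr=0x57 blk=5 s=1: L1-HIT | VC [15, 7]
  [5] addr=0x59 blk=5 s=1: L1-HIT | VC [15, 7]
  [6] addr=0x51 blk=5 s=1: L1-HIT | VC [15, 7]
  [7] addr=0x53 blk=5 s=1: L1-HIT | VC [15, 7]
  [8] addr=0x55 blk=5 s=1: L1-HIT | VC [15, 7]
  [9] addr=0x77 blk=7 s=1: VC-HIT | VC [15, 5]
  [10] addr=0x79 blk=7 s=1: L1-HIT | VC [15, 5]
  [11] addr=0x7e blk=7 s=1: L1-HIT | VC [15, 5]
  [12] addr=0xf9 blk=15 s=1: VC-HIT | VC [7, 5]
  [13] addr=0x59 blk=5 s=1: VC-HIT | VC [7, 15]
  [14] addr=0x76 blk=7 s=1: VC-HIT | VC [5, 15]
  [15] addr=0x32 blk=3 s=1: MISS | VC [5, 15, 7]

MISSES = 4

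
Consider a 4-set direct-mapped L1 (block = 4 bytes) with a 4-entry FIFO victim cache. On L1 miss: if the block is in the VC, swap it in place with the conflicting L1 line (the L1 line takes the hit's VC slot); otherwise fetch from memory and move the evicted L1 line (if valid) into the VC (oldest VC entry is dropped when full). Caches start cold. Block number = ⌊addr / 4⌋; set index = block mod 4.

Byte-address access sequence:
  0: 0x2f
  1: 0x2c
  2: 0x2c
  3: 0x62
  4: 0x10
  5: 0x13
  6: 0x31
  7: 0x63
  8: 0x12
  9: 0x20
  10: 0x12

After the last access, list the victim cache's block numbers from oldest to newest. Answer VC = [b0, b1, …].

VC = [12, 24, 8]

0: 0x2f (blk 11, set 3) → MISS  vc=[]
1: 0x2c (blk 11, set 3) → L1-HIT  vc=[]
2: 0x2c (blk 11, set 3) → L1-HIT  vc=[]
3: 0x62 (blk 24, set 0) → MISS  vc=[]
4: 0x10 (blk 4, set 0) → MISS  vc=[24]
5: 0x13 (blk 4, set 0) → L1-HIT  vc=[24]
6: 0x31 (blk 12, set 0) → MISS  vc=[24, 4]
7: 0x63 (blk 24, set 0) → VC-HIT  vc=[12, 4]
8: 0x12 (blk 4, set 0) → VC-HIT  vc=[12, 24]
9: 0x20 (blk 8, set 0) → MISS  vc=[12, 24, 4]
10: 0x12 (blk 4, set 0) → VC-HIT  vc=[12, 24, 8]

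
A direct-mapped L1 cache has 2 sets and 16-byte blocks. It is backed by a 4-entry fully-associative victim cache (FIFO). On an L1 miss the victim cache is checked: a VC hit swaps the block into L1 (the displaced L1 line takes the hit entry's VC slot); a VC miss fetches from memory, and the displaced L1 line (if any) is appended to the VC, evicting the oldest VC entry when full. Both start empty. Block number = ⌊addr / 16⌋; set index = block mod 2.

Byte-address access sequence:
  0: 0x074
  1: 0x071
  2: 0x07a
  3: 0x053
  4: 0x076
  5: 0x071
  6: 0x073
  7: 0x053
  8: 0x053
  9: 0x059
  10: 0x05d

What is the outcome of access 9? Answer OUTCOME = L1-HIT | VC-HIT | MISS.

OUTCOME = L1-HIT

#0 0x74→b7/s1 MISS; vc=[]
#1 0x71→b7/s1 L1-HIT; vc=[]
#2 0x7a→b7/s1 L1-HIT; vc=[]
#3 0x53→b5/s1 MISS; vc=[7]
#4 0x76→b7/s1 VC-HIT; vc=[5]
#5 0x71→b7/s1 L1-HIT; vc=[5]
#6 0x73→b7/s1 L1-HIT; vc=[5]
#7 0x53→b5/s1 VC-HIT; vc=[7]
#8 0x53→b5/s1 L1-HIT; vc=[7]
#9 0x59→b5/s1 L1-HIT; vc=[7]
#10 0x5d→b5/s1 L1-HIT; vc=[7]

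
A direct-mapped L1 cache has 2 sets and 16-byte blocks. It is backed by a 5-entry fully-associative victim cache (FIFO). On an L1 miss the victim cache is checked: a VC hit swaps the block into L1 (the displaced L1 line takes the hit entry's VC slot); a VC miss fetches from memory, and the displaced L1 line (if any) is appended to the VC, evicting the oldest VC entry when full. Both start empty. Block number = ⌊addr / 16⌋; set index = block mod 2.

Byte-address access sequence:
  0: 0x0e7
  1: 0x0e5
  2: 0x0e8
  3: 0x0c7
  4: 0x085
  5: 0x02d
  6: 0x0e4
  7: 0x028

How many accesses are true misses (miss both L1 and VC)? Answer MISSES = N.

MISSES = 4

#0 0xe7→b14/s0 MISS; vc=[]
#1 0xe5→b14/s0 L1-HIT; vc=[]
#2 0xe8→b14/s0 L1-HIT; vc=[]
#3 0xc7→b12/s0 MISS; vc=[14]
#4 0x85→b8/s0 MISS; vc=[14,12]
#5 0x2d→b2/s0 MISS; vc=[14,12,8]
#6 0xe4→b14/s0 VC-HIT; vc=[2,12,8]
#7 0x28→b2/s0 VC-HIT; vc=[14,12,8]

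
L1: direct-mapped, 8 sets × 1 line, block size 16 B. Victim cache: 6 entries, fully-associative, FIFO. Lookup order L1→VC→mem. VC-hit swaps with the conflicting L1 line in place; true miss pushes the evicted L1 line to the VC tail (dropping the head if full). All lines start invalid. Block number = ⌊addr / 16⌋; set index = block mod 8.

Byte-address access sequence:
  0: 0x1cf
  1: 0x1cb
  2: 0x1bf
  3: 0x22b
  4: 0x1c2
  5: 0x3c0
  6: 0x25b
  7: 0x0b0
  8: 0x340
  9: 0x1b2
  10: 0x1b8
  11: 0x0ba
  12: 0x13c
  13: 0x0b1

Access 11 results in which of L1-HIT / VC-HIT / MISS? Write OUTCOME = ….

#0 0x1cf→b28/s4 MISS; vc=[]
#1 0x1cb→b28/s4 L1-HIT; vc=[]
#2 0x1bf→b27/s3 MISS; vc=[]
#3 0x22b→b34/s2 MISS; vc=[]
#4 0x1c2→b28/s4 L1-HIT; vc=[]
#5 0x3c0→b60/s4 MISS; vc=[28]
#6 0x25b→b37/s5 MISS; vc=[28]
#7 0xb0→b11/s3 MISS; vc=[28,27]
#8 0x340→b52/s4 MISS; vc=[28,27,60]
#9 0x1b2→b27/s3 VC-HIT; vc=[28,11,60]
#10 0x1b8→b27/s3 L1-HIT; vc=[28,11,60]
#11 0xba→b11/s3 VC-HIT; vc=[28,27,60]
#12 0x13c→b19/s3 MISS; vc=[28,27,60,11]
#13 0xb1→b11/s3 VC-HIT; vc=[28,27,60,19]

OUTCOME = VC-HIT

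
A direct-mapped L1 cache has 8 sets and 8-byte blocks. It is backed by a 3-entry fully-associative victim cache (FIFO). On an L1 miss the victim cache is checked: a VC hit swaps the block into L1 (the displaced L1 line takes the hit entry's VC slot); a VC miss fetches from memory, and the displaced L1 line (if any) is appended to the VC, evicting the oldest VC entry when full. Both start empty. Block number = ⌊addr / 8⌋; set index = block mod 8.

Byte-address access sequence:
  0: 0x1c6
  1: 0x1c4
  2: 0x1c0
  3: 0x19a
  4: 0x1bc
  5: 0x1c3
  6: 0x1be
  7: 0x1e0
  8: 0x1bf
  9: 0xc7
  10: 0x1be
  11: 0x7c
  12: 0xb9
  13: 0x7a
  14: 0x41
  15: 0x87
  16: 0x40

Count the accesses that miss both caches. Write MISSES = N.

  [0] addr=0x1c6 blk=56 s=0: MISS | VC []
  [1] addr=0x1c4 blk=56 s=0: L1-HIT | VC []
  [2] addr=0x1c0 blk=56 s=0: L1-HIT | VC []
  [3] addr=0x19a blk=51 s=3: MISS | VC []
  [4] addr=0x1bc blk=55 s=7: MISS | VC []
  [5] addr=0x1c3 blk=56 s=0: L1-HIT | VC []
  [6] addr=0x1be blk=55 s=7: L1-HIT | VC []
  [7] addr=0x1e0 blk=60 s=4: MISS | VC []
  [8] addr=0x1bf blk=55 s=7: L1-HIT | VC []
  [9] addr=0xc7 blk=24 s=0: MISS | VC [56]
  [10] addr=0x1be blk=55 s=7: L1-HIT | VC [56]
  [11] addr=0x7c blk=15 s=7: MISS | VC [56, 55]
  [12] addr=0xb9 blk=23 s=7: MISS | VC [56, 55, 15]
  [13] addr=0x7a blk=15 s=7: VC-HIT | VC [56, 55, 23]
  [14] addr=0x41 blk=8 s=0: MISS | VC [55, 23, 24]
  [15] addr=0x87 blk=16 s=0: MISS | VC [23, 24, 8]
  [16] addr=0x40 blk=8 s=0: VC-HIT | VC [23, 24, 16]

MISSES = 9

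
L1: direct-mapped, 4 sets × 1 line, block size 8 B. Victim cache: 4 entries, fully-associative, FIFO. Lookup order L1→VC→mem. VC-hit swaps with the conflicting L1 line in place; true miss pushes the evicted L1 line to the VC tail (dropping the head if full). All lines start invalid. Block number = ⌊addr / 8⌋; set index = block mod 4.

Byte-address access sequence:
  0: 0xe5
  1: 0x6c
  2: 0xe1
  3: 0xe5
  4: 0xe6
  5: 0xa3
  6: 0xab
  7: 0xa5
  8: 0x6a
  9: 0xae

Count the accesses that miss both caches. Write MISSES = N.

  [0] addr=0xe5 blk=28 s=0: MISS | VC []
  [1] addr=0x6c blk=13 s=1: MISS | VC []
  [2] addr=0xe1 blk=28 s=0: L1-HIT | VC []
  [3] addr=0xe5 blk=28 s=0: L1-HIT | VC []
  [4] addr=0xe6 blk=28 s=0: L1-HIT | VC []
  [5] addr=0xa3 blk=20 s=0: MISS | VC [28]
  [6] addr=0xab blk=21 s=1: MISS | VC [28, 13]
  [7] addr=0xa5 blk=20 s=0: L1-HIT | VC [28, 13]
  [8] addr=0x6a blk=13 s=1: VC-HIT | VC [28, 21]
  [9] addr=0xae blk=21 s=1: VC-HIT | VC [28, 13]

MISSES = 4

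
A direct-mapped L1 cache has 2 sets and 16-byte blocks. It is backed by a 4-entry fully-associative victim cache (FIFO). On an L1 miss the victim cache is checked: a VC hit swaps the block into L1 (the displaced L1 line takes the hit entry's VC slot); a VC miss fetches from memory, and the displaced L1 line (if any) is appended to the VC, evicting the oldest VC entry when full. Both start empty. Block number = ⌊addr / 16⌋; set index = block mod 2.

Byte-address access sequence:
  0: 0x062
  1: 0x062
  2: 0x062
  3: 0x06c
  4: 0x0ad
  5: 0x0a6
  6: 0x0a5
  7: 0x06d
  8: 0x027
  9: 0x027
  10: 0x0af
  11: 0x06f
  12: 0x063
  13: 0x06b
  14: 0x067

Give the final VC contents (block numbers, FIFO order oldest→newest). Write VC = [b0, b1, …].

VC = [2, 10]

  [0] addr=0x62 blk=6 s=0: MISS | VC []
  [1] addr=0x62 blk=6 s=0: L1-HIT | VC []
  [2] addr=0x62 blk=6 s=0: L1-HIT | VC []
  [3] addr=0x6c blk=6 s=0: L1-HIT | VC []
  [4] addr=0xad blk=10 s=0: MISS | VC [6]
  [5] addr=0xa6 blk=10 s=0: L1-HIT | VC [6]
  [6] addr=0xa5 blk=10 s=0: L1-HIT | VC [6]
  [7] addr=0x6d blk=6 s=0: VC-HIT | VC [10]
  [8] addr=0x27 blk=2 s=0: MISS | VC [10, 6]
  [9] addr=0x27 blk=2 s=0: L1-HIT | VC [10, 6]
  [10] addr=0xaf blk=10 s=0: VC-HIT | VC [2, 6]
  [11] addr=0x6f blk=6 s=0: VC-HIT | VC [2, 10]
  [12] addr=0x63 blk=6 s=0: L1-HIT | VC [2, 10]
  [13] addr=0x6b blk=6 s=0: L1-HIT | VC [2, 10]
  [14] addr=0x67 blk=6 s=0: L1-HIT | VC [2, 10]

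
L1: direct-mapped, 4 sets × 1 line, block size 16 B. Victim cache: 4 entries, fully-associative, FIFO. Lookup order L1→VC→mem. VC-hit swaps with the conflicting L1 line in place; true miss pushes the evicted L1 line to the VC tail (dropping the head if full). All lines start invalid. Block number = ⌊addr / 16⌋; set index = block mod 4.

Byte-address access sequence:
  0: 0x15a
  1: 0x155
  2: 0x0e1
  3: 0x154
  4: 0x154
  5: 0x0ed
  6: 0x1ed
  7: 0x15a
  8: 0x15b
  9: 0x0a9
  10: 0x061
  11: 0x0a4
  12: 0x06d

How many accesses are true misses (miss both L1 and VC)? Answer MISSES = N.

#0 0x15a→b21/s1 MISS; vc=[]
#1 0x155→b21/s1 L1-HIT; vc=[]
#2 0xe1→b14/s2 MISS; vc=[]
#3 0x154→b21/s1 L1-HIT; vc=[]
#4 0x154→b21/s1 L1-HIT; vc=[]
#5 0xed→b14/s2 L1-HIT; vc=[]
#6 0x1ed→b30/s2 MISS; vc=[14]
#7 0x15a→b21/s1 L1-HIT; vc=[14]
#8 0x15b→b21/s1 L1-HIT; vc=[14]
#9 0xa9→b10/s2 MISS; vc=[14,30]
#10 0x61→b6/s2 MISS; vc=[14,30,10]
#11 0xa4→b10/s2 VC-HIT; vc=[14,30,6]
#12 0x6d→b6/s2 VC-HIT; vc=[14,30,10]

MISSES = 5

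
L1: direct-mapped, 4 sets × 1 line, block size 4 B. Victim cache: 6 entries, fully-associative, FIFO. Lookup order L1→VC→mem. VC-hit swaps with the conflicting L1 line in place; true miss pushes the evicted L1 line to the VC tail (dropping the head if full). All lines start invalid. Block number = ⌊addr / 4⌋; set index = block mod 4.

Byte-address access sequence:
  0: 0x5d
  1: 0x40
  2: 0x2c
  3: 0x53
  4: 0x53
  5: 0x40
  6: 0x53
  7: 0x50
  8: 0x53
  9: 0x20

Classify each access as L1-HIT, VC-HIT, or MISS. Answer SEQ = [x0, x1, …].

  [0] addr=0x5d blk=23 s=3: MISS | VC []
  [1] addr=0x40 blk=16 s=0: MISS | VC []
  [2] addr=0x2c blk=11 s=3: MISS | VC [23]
  [3] addr=0x53 blk=20 s=0: MISS | VC [23, 16]
  [4] addr=0x53 blk=20 s=0: L1-HIT | VC [23, 16]
  [5] addr=0x40 blk=16 s=0: VC-HIT | VC [23, 20]
  [6] addr=0x53 blk=20 s=0: VC-HIT | VC [23, 16]
  [7] addr=0x50 blk=20 s=0: L1-HIT | VC [23, 16]
  [8] addr=0x53 blk=20 s=0: L1-HIT | VC [23, 16]
  [9] addr=0x20 blk=8 s=0: MISS | VC [23, 16, 20]

SEQ = [MISS, MISS, MISS, MISS, L1-HIT, VC-HIT, VC-HIT, L1-HIT, L1-HIT, MISS]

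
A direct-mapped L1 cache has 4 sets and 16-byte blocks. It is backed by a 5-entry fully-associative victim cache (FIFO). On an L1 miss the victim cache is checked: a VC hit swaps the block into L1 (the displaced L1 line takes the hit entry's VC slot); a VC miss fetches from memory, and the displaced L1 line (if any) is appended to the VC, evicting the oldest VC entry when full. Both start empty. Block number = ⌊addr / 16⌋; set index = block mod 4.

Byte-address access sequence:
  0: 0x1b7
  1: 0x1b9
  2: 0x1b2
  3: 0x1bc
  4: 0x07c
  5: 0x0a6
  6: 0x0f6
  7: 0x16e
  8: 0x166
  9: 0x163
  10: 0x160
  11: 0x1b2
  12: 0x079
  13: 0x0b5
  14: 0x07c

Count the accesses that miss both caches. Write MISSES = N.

MISSES = 6

  [0] addr=0x1b7 blk=27 s=3: MISS | VC []
  [1] addr=0x1b9 blk=27 s=3: L1-HIT | VC []
  [2] addr=0x1b2 blk=27 s=3: L1-HIT | VC []
  [3] addr=0x1bc blk=27 s=3: L1-HIT | VC []
  [4] addr=0x7c blk=7 s=3: MISS | VC [27]
  [5] addr=0xa6 blk=10 s=2: MISS | VC [27]
  [6] addr=0xf6 blk=15 s=3: MISS | VC [27, 7]
  [7] addr=0x16e blk=22 s=2: MISS | VC [27, 7, 10]
  [8] addr=0x166 blk=22 s=2: L1-HIT | VC [27, 7, 10]
  [9] addr=0x163 blk=22 s=2: L1-HIT | VC [27, 7, 10]
  [10] addr=0x160 blk=22 s=2: L1-HIT | VC [27, 7, 10]
  [11] addr=0x1b2 blk=27 s=3: VC-HIT | VC [15, 7, 10]
  [12] addr=0x79 blk=7 s=3: VC-HIT | VC [15, 27, 10]
  [13] addr=0xb5 blk=11 s=3: MISS | VC [15, 27, 10, 7]
  [14] addr=0x7c blk=7 s=3: VC-HIT | VC [15, 27, 10, 11]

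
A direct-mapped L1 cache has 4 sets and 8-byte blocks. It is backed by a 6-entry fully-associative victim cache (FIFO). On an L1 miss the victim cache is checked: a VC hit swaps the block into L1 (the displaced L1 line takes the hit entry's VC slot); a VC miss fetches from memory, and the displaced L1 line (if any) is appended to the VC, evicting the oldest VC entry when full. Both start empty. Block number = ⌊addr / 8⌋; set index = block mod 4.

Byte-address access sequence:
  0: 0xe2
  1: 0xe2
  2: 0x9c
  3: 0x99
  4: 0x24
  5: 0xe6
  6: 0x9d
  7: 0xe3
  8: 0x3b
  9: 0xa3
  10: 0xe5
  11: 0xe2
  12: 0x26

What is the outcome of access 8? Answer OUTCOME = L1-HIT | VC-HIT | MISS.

OUTCOME = MISS

0: 0xe2 (blk 28, set 0) → MISS  vc=[]
1: 0xe2 (blk 28, set 0) → L1-HIT  vc=[]
2: 0x9c (blk 19, set 3) → MISS  vc=[]
3: 0x99 (blk 19, set 3) → L1-HIT  vc=[]
4: 0x24 (blk 4, set 0) → MISS  vc=[28]
5: 0xe6 (blk 28, set 0) → VC-HIT  vc=[4]
6: 0x9d (blk 19, set 3) → L1-HIT  vc=[4]
7: 0xe3 (blk 28, set 0) → L1-HIT  vc=[4]
8: 0x3b (blk 7, set 3) → MISS  vc=[4, 19]
9: 0xa3 (blk 20, set 0) → MISS  vc=[4, 19, 28]
10: 0xe5 (blk 28, set 0) → VC-HIT  vc=[4, 19, 20]
11: 0xe2 (blk 28, set 0) → L1-HIT  vc=[4, 19, 20]
12: 0x26 (blk 4, set 0) → VC-HIT  vc=[28, 19, 20]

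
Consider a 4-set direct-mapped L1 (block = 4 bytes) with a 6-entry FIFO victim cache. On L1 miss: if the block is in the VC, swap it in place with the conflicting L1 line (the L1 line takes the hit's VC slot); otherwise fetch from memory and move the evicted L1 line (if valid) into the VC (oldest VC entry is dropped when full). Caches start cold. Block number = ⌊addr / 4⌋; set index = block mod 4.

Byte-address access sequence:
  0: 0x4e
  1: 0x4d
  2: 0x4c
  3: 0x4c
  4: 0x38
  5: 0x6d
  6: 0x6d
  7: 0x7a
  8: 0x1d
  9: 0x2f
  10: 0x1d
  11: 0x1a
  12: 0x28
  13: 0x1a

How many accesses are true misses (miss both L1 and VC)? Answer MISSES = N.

#0 0x4e→b19/s3 MISS; vc=[]
#1 0x4d→b19/s3 L1-HIT; vc=[]
#2 0x4c→b19/s3 L1-HIT; vc=[]
#3 0x4c→b19/s3 L1-HIT; vc=[]
#4 0x38→b14/s2 MISS; vc=[]
#5 0x6d→b27/s3 MISS; vc=[19]
#6 0x6d→b27/s3 L1-HIT; vc=[19]
#7 0x7a→b30/s2 MISS; vc=[19,14]
#8 0x1d→b7/s3 MISS; vc=[19,14,27]
#9 0x2f→b11/s3 MISS; vc=[19,14,27,7]
#10 0x1d→b7/s3 VC-HIT; vc=[19,14,27,11]
#11 0x1a→b6/s2 MISS; vc=[19,14,27,11,30]
#12 0x28→b10/s2 MISS; vc=[19,14,27,11,30,6]
#13 0x1a→b6/s2 VC-HIT; vc=[19,14,27,11,30,10]

MISSES = 8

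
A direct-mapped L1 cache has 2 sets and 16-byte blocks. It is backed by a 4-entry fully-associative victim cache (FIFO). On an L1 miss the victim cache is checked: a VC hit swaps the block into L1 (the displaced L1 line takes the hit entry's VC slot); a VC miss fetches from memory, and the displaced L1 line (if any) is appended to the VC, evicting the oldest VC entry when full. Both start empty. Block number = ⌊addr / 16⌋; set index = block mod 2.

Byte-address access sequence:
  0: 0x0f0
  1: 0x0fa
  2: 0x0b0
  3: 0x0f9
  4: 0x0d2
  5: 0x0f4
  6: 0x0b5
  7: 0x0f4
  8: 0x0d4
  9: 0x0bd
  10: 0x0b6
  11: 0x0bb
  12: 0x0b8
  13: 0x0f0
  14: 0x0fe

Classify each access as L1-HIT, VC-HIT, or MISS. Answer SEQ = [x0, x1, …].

0: 0xf0 (blk 15, set 1) → MISS  vc=[]
1: 0xfa (blk 15, set 1) → L1-HIT  vc=[]
2: 0xb0 (blk 11, set 1) → MISS  vc=[15]
3: 0xf9 (blk 15, set 1) → VC-HIT  vc=[11]
4: 0xd2 (blk 13, set 1) → MISS  vc=[11, 15]
5: 0xf4 (blk 15, set 1) → VC-HIT  vc=[11, 13]
6: 0xb5 (blk 11, set 1) → VC-HIT  vc=[15, 13]
7: 0xf4 (blk 15, set 1) → VC-HIT  vc=[11, 13]
8: 0xd4 (blk 13, set 1) → VC-HIT  vc=[11, 15]
9: 0xbd (blk 11, set 1) → VC-HIT  vc=[13, 15]
10: 0xb6 (blk 11, set 1) → L1-HIT  vc=[13, 15]
11: 0xbb (blk 11, set 1) → L1-HIT  vc=[13, 15]
12: 0xb8 (blk 11, set 1) → L1-HIT  vc=[13, 15]
13: 0xf0 (blk 15, set 1) → VC-HIT  vc=[13, 11]
14: 0xfe (blk 15, set 1) → L1-HIT  vc=[13, 11]

SEQ = [MISS, L1-HIT, MISS, VC-HIT, MISS, VC-HIT, VC-HIT, VC-HIT, VC-HIT, VC-HIT, L1-HIT, L1-HIT, L1-HIT, VC-HIT, L1-HIT]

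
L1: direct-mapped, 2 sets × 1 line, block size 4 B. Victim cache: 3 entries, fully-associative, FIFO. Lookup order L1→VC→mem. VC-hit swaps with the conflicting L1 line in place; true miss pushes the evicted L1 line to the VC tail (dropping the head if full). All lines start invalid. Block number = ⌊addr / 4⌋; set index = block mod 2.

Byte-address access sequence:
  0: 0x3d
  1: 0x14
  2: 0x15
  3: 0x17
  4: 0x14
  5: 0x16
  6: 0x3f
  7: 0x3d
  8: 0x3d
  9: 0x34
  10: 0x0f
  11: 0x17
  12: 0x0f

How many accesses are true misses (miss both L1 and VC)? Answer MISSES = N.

MISSES = 4

#0 0x3d→b15/s1 MISS; vc=[]
#1 0x14→b5/s1 MISS; vc=[15]
#2 0x15→b5/s1 L1-HIT; vc=[15]
#3 0x17→b5/s1 L1-HIT; vc=[15]
#4 0x14→b5/s1 L1-HIT; vc=[15]
#5 0x16→b5/s1 L1-HIT; vc=[15]
#6 0x3f→b15/s1 VC-HIT; vc=[5]
#7 0x3d→b15/s1 L1-HIT; vc=[5]
#8 0x3d→b15/s1 L1-HIT; vc=[5]
#9 0x34→b13/s1 MISS; vc=[5,15]
#10 0xf→b3/s1 MISS; vc=[5,15,13]
#11 0x17→b5/s1 VC-HIT; vc=[3,15,13]
#12 0xf→b3/s1 VC-HIT; vc=[5,15,13]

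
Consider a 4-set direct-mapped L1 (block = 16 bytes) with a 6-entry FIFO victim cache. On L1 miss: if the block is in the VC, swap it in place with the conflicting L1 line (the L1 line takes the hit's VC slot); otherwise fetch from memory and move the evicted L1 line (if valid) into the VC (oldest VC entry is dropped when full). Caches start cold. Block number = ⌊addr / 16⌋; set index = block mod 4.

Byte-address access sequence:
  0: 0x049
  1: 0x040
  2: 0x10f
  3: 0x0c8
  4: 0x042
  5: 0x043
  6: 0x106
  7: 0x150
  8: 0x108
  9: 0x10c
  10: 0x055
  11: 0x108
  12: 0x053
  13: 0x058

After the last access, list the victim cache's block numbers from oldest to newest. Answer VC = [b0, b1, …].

0: 0x49 (blk 4, set 0) → MISS  vc=[]
1: 0x40 (blk 4, set 0) → L1-HIT  vc=[]
2: 0x10f (blk 16, set 0) → MISS  vc=[4]
3: 0xc8 (blk 12, set 0) → MISS  vc=[4, 16]
4: 0x42 (blk 4, set 0) → VC-HIT  vc=[12, 16]
5: 0x43 (blk 4, set 0) → L1-HIT  vc=[12, 16]
6: 0x106 (blk 16, set 0) → VC-HIT  vc=[12, 4]
7: 0x150 (blk 21, set 1) → MISS  vc=[12, 4]
8: 0x108 (blk 16, set 0) → L1-HIT  vc=[12, 4]
9: 0x10c (blk 16, set 0) → L1-HIT  vc=[12, 4]
10: 0x55 (blk 5, set 1) → MISS  vc=[12, 4, 21]
11: 0x108 (blk 16, set 0) → L1-HIT  vc=[12, 4, 21]
12: 0x53 (blk 5, set 1) → L1-HIT  vc=[12, 4, 21]
13: 0x58 (blk 5, set 1) → L1-HIT  vc=[12, 4, 21]

VC = [12, 4, 21]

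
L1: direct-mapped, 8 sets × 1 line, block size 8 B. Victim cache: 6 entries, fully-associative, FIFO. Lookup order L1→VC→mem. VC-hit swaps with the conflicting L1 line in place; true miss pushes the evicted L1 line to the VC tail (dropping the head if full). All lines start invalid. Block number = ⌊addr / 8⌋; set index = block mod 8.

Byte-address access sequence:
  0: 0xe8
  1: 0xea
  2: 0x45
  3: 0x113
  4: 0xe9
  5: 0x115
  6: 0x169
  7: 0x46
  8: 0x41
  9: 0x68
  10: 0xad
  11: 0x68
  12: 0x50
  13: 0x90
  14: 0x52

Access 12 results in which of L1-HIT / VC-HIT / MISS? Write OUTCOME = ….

  [0] addr=0xe8 blk=29 s=5: MISS | VC []
  [1] addr=0xea blk=29 s=5: L1-HIT | VC []
  [2] addr=0x45 blk=8 s=0: MISS | VC []
  [3] addr=0x113 blk=34 s=2: MISS | VC []
  [4] addr=0xe9 blk=29 s=5: L1-HIT | VC []
  [5] addr=0x115 blk=34 s=2: L1-HIT | VC []
  [6] addr=0x169 blk=45 s=5: MISS | VC [29]
  [7] addr=0x46 blk=8 s=0: L1-HIT | VC [29]
  [8] addr=0x41 blk=8 s=0: L1-HIT | VC [29]
  [9] addr=0x68 blk=13 s=5: MISS | VC [29, 45]
  [10] addr=0xad blk=21 s=5: MISS | VC [29, 45, 13]
  [11] addr=0x68 blk=13 s=5: VC-HIT | VC [29, 45, 21]
  [12] addr=0x50 blk=10 s=2: MISS | VC [29, 45, 21, 34]
  [13] addr=0x90 blk=18 s=2: MISS | VC [29, 45, 21, 34, 10]
  [14] addr=0x52 blk=10 s=2: VC-HIT | VC [29, 45, 21, 34, 18]

OUTCOME = MISS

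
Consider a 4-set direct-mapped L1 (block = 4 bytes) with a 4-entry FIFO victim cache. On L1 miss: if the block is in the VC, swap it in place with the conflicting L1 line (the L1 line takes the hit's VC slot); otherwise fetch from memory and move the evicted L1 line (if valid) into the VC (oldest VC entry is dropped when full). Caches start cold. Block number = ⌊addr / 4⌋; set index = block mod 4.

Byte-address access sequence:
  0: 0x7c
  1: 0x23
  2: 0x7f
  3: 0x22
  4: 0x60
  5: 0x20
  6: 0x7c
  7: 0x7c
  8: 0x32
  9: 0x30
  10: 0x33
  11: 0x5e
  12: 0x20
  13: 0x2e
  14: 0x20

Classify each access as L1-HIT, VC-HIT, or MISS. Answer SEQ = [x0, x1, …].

SEQ = [MISS, MISS, L1-HIT, L1-HIT, MISS, VC-HIT, L1-HIT, L1-HIT, MISS, L1-HIT, L1-HIT, MISS, VC-HIT, MISS, L1-HIT]

  [0] addr=0x7c blk=31 s=3: MISS | VC []
  [1] addr=0x23 blk=8 s=0: MISS | VC []
  [2] addr=0x7f blk=31 s=3: L1-HIT | VC []
  [3] addr=0x22 blk=8 s=0: L1-HIT | VC []
  [4] addr=0x60 blk=24 s=0: MISS | VC [8]
  [5] addr=0x20 blk=8 s=0: VC-HIT | VC [24]
  [6] addr=0x7c blk=31 s=3: L1-HIT | VC [24]
  [7] addr=0x7c blk=31 s=3: L1-HIT | VC [24]
  [8] addr=0x32 blk=12 s=0: MISS | VC [24, 8]
  [9] addr=0x30 blk=12 s=0: L1-HIT | VC [24, 8]
  [10] addr=0x33 blk=12 s=0: L1-HIT | VC [24, 8]
  [11] addr=0x5e blk=23 s=3: MISS | VC [24, 8, 31]
  [12] addr=0x20 blk=8 s=0: VC-HIT | VC [24, 12, 31]
  [13] addr=0x2e blk=11 s=3: MISS | VC [24, 12, 31, 23]
  [14] addr=0x20 blk=8 s=0: L1-HIT | VC [24, 12, 31, 23]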